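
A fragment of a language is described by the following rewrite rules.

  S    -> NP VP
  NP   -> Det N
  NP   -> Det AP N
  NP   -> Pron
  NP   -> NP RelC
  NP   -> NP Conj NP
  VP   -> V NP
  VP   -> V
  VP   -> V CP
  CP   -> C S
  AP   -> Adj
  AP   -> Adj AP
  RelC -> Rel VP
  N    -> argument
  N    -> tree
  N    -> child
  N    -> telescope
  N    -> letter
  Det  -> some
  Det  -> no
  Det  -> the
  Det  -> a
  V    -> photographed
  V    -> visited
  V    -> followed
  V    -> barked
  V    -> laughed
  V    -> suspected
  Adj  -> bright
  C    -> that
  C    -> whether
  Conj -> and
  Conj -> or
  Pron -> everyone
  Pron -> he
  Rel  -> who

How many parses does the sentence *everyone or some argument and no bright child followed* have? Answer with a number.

The two bracketings:
[S [NP [NP [Pron everyone]] [Conj or] [NP [NP [Det some] [N argument]] [Conj and] [NP [Det no] [AP [Adj bright]] [N child]]]] [VP [V followed]]]
[S [NP [NP [NP [Pron everyone]] [Conj or] [NP [Det some] [N argument]]] [Conj and] [NP [Det no] [AP [Adj bright]] [N child]]] [VP [V followed]]]
The trees differ in how a recursive rule is bracketed over the same span.

2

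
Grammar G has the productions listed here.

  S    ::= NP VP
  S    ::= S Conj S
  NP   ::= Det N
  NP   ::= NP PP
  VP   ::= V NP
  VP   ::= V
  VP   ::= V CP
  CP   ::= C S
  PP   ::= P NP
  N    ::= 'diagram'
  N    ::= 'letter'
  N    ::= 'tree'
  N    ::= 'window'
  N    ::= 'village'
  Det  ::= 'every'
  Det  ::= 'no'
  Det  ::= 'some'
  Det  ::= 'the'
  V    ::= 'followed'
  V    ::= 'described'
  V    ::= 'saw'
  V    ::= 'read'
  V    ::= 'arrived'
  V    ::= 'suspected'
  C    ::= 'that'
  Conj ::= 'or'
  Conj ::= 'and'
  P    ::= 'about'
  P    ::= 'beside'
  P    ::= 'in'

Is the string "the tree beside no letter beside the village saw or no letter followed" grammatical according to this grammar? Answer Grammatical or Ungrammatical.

S
  S
    NP
      NP
        Det: the
        N: tree
      PP
        P: beside
        NP
          NP
            Det: no
            N: letter
          PP
            P: beside
            NP
              Det: the
              N: village
    VP
      V: saw
  Conj: or
  S
    NP
      Det: no
      N: letter
    VP
      V: followed
Each bracket corresponds to one application of a listed rule, so the string is derivable from S.

Grammatical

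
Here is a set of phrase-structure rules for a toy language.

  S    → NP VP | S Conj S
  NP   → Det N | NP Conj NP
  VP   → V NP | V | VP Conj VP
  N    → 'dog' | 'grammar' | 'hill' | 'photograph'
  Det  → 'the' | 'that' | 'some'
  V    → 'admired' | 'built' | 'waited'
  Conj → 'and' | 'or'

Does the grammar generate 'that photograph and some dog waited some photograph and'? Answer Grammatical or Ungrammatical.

For S → NP VP, every NP-prefix leaves a non-VP remainder: after 'that photograph' the remainder is not a VP; after 'that photograph and some dog' the remainder is not a VP. The alternative S rule S → S Conj S likewise has no satisfying split.

Ungrammatical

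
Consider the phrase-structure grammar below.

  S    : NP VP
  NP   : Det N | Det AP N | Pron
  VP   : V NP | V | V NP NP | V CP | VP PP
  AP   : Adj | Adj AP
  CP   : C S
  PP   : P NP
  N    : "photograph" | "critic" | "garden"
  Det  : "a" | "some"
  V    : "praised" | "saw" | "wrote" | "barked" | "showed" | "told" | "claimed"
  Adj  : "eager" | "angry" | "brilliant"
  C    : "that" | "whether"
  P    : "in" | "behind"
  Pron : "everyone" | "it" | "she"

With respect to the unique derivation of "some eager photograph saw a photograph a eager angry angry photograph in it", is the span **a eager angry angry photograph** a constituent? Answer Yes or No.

Yes

[S [NP [Det some] [AP [Adj eager]] [N photograph]] [VP [VP [V saw] [NP [Det a] [N photograph]] [NP [Det a] [AP [Adj eager] [AP [Adj angry] [AP [Adj angry]]]] [N photograph]]] [PP [P in] [NP [Pron it]]]]]
The words 'a eager angry angry photograph' are exhaustively dominated by a single NP node (built by NP → Det AP N), so they form a constituent.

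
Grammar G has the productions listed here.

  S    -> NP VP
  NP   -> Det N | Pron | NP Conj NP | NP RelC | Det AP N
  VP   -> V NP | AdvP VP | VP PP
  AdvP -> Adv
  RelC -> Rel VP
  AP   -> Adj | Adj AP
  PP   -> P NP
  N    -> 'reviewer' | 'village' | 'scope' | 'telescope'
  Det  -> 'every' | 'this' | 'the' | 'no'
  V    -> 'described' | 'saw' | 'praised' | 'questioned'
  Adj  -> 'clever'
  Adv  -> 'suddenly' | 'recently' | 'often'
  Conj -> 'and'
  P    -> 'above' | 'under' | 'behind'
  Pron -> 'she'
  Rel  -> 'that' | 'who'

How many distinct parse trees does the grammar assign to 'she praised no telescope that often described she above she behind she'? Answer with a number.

6

Two of the 6 distinct bracketings:
[S [NP [Pron she]] [VP [V praised] [NP [NP [Det no] [N telescope]] [RelC [Rel that] [VP [AdvP [Adv often]] [VP [VP [VP [V described] [NP [Pron she]]] [PP [P above] [NP [Pron she]]]] [PP [P behind] [NP [Pron she]]]]]]]]]
[S [NP [Pron she]] [VP [V praised] [NP [NP [Det no] [N telescope]] [RelC [Rel that] [VP [VP [AdvP [Adv often]] [VP [VP [V described] [NP [Pron she]]] [PP [P above] [NP [Pron she]]]]] [PP [P behind] [NP [Pron she]]]]]]]]
The trees differ in how a recursive rule is bracketed over the same span.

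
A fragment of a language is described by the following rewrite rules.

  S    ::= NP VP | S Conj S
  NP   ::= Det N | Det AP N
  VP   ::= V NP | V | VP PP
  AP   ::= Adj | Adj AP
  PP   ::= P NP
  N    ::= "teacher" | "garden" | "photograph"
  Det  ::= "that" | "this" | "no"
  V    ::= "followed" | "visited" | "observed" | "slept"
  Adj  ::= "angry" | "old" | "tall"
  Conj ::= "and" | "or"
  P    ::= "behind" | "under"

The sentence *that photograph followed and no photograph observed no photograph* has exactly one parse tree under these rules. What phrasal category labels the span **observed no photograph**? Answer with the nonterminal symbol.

[S [S [NP [Det that] [N photograph]] [VP [V followed]]] [Conj and] [S [NP [Det no] [N photograph]] [VP [V observed] [NP [Det no] [N photograph]]]]]
The span 'observed no photograph' is the VP node built by VP → V NP.

VP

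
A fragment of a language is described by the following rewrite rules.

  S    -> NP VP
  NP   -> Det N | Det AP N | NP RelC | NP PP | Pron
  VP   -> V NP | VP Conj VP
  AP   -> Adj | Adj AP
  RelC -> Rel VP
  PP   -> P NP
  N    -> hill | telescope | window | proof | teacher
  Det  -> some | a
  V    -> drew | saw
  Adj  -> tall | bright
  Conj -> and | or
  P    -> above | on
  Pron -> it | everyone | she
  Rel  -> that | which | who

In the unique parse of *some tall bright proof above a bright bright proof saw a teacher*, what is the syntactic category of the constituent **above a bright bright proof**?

S
  NP
    NP
      Det: some
      AP
        Adj: tall
        AP
          Adj: bright
      N: proof
    PP
      P: above
      NP
        Det: a
        AP
          Adj: bright
          AP
            Adj: bright
        N: proof
  VP
    V: saw
    NP
      Det: a
      N: teacher
The span 'above a bright bright proof' is the PP node built by PP → P NP.

PP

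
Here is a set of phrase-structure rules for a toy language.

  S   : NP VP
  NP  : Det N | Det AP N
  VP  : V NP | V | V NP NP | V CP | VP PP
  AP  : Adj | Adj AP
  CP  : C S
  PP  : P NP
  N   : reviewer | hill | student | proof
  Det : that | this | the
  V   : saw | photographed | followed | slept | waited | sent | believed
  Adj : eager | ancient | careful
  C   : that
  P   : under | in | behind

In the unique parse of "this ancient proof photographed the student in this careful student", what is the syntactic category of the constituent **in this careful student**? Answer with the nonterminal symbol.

S
  NP
    Det: this
    AP
      Adj: ancient
    N: proof
  VP
    VP
      V: photographed
      NP
        Det: the
        N: student
    PP
      P: in
      NP
        Det: this
        AP
          Adj: careful
        N: student
The span 'in this careful student' is the PP node built by PP → P NP.

PP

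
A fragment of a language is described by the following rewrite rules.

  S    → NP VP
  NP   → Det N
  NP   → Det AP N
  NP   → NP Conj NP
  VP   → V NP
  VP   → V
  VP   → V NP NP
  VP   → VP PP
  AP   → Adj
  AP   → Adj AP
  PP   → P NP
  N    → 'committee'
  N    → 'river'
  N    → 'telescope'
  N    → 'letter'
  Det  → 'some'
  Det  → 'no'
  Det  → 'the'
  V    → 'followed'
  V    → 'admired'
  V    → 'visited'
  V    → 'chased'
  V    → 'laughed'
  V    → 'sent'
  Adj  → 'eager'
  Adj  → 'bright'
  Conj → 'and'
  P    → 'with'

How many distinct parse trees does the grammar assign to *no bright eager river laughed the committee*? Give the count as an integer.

[S [NP [Det no] [AP [Adj bright] [AP [Adj eager]]] [N river]] [VP [V laughed] [NP [Det the] [N committee]]]]
No rule offers an alternative attachment or grouping for any span, so this is the only derivation.

1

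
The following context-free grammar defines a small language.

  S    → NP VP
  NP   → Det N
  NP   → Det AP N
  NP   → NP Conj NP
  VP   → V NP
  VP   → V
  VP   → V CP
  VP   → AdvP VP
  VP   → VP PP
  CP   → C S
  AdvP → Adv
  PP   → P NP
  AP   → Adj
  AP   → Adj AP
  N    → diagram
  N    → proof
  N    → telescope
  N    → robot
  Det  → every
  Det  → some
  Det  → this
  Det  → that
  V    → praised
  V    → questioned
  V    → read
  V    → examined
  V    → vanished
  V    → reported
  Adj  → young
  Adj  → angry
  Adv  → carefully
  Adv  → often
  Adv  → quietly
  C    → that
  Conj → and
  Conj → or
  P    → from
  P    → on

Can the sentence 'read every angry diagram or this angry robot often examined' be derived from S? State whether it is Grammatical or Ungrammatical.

Ungrammatical

For S → NP VP, no prefix of the string parses as an NP.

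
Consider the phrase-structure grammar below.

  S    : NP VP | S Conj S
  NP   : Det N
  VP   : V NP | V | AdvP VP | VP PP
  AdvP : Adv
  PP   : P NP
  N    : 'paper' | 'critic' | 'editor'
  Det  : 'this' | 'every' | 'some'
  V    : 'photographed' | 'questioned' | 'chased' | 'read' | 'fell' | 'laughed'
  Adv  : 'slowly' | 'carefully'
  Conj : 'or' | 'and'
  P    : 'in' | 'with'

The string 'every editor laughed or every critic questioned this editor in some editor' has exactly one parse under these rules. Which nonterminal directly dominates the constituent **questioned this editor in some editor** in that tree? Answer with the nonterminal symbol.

S

[S [S [NP [Det every] [N editor]] [VP [V laughed]]] [Conj or] [S [NP [Det every] [N critic]] [VP [VP [V questioned] [NP [Det this] [N editor]]] [PP [P in] [NP [Det some] [N editor]]]]]]
The span 'questioned this editor in some editor' is the VP node built by VP → VP PP.
Its mother is the S built by S → NP VP.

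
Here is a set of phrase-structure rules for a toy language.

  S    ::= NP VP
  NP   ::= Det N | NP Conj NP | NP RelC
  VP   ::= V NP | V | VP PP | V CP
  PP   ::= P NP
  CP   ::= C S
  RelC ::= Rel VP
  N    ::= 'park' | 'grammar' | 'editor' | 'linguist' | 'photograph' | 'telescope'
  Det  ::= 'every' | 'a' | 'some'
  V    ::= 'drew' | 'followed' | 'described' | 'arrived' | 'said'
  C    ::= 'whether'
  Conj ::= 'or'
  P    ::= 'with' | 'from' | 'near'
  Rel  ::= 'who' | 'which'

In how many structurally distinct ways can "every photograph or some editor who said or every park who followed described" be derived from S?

Two of the 7 distinct bracketings:
[S [NP [NP [Det every] [N photograph]] [Conj or] [NP [NP [NP [Det some] [N editor]] [RelC [Rel who] [VP [V said]]]] [Conj or] [NP [NP [Det every] [N park]] [RelC [Rel who] [VP [V followed]]]]]] [VP [V described]]]
[S [NP [NP [Det every] [N photograph]] [Conj or] [NP [NP [NP [NP [Det some] [N editor]] [RelC [Rel who] [VP [V said]]]] [Conj or] [NP [Det every] [N park]]] [RelC [Rel who] [VP [V followed]]]]] [VP [V described]]]
The trees differ in how a recursive rule is bracketed over the same span.

7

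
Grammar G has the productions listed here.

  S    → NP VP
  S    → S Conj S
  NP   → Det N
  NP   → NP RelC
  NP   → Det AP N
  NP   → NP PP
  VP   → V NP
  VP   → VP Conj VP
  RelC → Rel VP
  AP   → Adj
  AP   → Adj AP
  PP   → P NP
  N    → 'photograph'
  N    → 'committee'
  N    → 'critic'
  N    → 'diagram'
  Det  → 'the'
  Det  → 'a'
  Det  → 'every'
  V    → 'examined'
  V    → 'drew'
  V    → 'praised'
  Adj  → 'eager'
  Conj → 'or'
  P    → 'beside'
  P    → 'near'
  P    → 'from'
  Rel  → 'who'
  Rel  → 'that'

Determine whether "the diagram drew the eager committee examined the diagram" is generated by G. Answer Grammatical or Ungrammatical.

Ungrammatical

For S → NP VP, the only prefix that parses as NP is 'the diagram', but the remainder 'drew the eager committee examined the diagram' is not a VP under these rules. The alternative S rule S → S Conj S likewise has no satisfying split.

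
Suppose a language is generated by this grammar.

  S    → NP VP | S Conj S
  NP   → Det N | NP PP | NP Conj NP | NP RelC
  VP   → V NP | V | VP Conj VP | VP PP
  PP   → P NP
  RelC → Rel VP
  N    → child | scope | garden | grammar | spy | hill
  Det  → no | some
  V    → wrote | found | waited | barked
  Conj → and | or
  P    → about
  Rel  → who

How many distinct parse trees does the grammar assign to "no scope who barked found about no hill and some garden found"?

1

[S [S [NP [NP [Det no] [N scope]] [RelC [Rel who] [VP [V barked]]]] [VP [VP [V found]] [PP [P about] [NP [Det no] [N hill]]]]] [Conj and] [S [NP [Det some] [N garden]] [VP [V found]]]]
No rule offers an alternative attachment or grouping for any span, so this is the only derivation.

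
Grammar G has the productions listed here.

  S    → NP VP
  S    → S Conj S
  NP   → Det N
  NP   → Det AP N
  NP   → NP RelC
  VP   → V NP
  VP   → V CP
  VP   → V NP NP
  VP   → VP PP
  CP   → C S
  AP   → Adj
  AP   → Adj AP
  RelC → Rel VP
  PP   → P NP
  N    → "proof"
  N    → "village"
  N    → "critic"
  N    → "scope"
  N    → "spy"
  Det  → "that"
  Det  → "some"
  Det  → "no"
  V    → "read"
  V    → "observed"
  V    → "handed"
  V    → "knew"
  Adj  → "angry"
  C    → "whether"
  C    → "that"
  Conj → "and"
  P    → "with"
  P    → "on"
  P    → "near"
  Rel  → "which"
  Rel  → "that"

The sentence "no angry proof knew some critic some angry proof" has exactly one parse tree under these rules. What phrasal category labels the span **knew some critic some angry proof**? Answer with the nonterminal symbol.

S
  NP
    Det: no
    AP
      Adj: angry
    N: proof
  VP
    V: knew
    NP
      Det: some
      N: critic
    NP
      Det: some
      AP
        Adj: angry
      N: proof
The span 'knew some critic some angry proof' is the VP node built by VP → V NP NP.

VP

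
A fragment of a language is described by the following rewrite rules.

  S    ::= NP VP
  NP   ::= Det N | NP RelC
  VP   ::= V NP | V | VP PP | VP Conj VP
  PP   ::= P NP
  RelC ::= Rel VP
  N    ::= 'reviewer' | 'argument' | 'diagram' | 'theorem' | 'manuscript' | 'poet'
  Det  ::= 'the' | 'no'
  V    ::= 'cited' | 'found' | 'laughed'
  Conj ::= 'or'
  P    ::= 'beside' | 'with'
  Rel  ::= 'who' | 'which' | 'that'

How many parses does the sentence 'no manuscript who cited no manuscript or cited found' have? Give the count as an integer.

1

[S [NP [NP [Det no] [N manuscript]] [RelC [Rel who] [VP [VP [V cited] [NP [Det no] [N manuscript]]] [Conj or] [VP [V cited]]]]] [VP [V found]]]
No rule offers an alternative attachment or grouping for any span, so this is the only derivation.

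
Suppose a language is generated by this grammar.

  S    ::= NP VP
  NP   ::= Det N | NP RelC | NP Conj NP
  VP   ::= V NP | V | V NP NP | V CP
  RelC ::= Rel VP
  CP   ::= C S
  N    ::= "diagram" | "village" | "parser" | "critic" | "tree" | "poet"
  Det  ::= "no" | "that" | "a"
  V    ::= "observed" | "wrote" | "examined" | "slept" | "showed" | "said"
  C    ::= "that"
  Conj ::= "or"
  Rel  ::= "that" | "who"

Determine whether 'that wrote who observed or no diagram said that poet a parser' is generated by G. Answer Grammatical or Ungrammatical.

For S → NP VP, no prefix of the string parses as an NP.

Ungrammatical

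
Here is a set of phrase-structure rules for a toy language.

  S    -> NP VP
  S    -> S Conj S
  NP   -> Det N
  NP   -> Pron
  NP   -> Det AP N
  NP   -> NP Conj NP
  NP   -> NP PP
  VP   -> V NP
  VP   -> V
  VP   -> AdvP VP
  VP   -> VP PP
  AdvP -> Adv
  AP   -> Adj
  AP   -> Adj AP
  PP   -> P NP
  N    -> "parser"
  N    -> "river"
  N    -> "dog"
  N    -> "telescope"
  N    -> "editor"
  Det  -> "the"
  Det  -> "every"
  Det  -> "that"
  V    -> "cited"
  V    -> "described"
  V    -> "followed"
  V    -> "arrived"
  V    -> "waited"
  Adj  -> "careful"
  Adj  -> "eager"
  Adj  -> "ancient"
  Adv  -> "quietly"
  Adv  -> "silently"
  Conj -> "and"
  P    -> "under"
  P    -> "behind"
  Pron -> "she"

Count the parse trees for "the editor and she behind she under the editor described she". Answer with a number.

Two of the 5 distinct bracketings:
[S [NP [NP [Det the] [N editor]] [Conj and] [NP [NP [Pron she]] [PP [P behind] [NP [NP [Pron she]] [PP [P under] [NP [Det the] [N editor]]]]]]] [VP [V described] [NP [Pron she]]]]
[S [NP [NP [Det the] [N editor]] [Conj and] [NP [NP [NP [Pron she]] [PP [P behind] [NP [Pron she]]]] [PP [P under] [NP [Det the] [N editor]]]]] [VP [V described] [NP [Pron she]]]]
The trees differ in how a recursive rule is bracketed over the same span.

5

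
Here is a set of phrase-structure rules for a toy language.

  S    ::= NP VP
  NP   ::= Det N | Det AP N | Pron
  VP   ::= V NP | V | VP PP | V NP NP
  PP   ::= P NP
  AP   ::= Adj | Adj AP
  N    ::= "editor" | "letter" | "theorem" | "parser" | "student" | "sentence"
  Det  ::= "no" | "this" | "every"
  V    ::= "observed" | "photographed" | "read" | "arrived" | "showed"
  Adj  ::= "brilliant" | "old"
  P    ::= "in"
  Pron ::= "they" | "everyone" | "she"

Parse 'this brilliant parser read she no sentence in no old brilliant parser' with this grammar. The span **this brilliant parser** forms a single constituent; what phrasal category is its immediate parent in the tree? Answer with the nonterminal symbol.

[S [NP [Det this] [AP [Adj brilliant]] [N parser]] [VP [VP [V read] [NP [Pron she]] [NP [Det no] [N sentence]]] [PP [P in] [NP [Det no] [AP [Adj old] [AP [Adj brilliant]]] [N parser]]]]]
The span 'this brilliant parser' is the NP node built by NP → Det AP N.
Its mother is the S built by S → NP VP.

S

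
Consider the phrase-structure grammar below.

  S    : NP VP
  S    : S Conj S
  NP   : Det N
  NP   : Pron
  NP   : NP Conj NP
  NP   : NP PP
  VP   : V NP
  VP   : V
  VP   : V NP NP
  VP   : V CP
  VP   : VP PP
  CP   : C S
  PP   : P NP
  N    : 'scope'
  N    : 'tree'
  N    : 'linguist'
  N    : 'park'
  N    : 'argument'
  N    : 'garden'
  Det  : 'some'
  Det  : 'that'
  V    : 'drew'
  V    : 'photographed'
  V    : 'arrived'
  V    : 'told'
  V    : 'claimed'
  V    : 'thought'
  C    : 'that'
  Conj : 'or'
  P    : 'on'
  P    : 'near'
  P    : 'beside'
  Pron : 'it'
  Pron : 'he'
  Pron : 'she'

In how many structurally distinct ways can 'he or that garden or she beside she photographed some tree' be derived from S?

5

Two of the 5 distinct bracketings:
[S [NP [NP [Pron he]] [Conj or] [NP [NP [Det that] [N garden]] [Conj or] [NP [NP [Pron she]] [PP [P beside] [NP [Pron she]]]]]] [VP [V photographed] [NP [Det some] [N tree]]]]
[S [NP [NP [Pron he]] [Conj or] [NP [NP [NP [Det that] [N garden]] [Conj or] [NP [Pron she]]] [PP [P beside] [NP [Pron she]]]]] [VP [V photographed] [NP [Det some] [N tree]]]]
The trees differ in how a recursive rule is bracketed over the same span.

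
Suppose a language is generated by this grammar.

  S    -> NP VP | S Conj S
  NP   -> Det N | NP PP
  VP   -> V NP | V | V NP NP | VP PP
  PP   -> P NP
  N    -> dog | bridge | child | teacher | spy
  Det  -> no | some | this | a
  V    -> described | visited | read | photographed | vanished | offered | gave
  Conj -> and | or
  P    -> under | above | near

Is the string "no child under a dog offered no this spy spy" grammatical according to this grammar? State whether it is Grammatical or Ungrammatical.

Ungrammatical

A Det word can never sit immediately before a Det word in any string this grammar generates, so the substring 'no this' rules out a derivation.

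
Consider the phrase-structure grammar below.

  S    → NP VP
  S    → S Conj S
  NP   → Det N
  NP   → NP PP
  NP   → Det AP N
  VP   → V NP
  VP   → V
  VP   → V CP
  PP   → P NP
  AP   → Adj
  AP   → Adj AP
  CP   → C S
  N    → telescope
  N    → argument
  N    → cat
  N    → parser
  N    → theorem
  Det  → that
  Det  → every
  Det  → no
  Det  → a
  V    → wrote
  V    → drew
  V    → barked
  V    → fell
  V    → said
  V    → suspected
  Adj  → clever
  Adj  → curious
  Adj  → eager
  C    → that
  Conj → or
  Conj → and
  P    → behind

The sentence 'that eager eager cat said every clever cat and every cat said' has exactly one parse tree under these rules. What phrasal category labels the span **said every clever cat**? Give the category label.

VP

[S [S [NP [Det that] [AP [Adj eager] [AP [Adj eager]]] [N cat]] [VP [V said] [NP [Det every] [AP [Adj clever]] [N cat]]]] [Conj and] [S [NP [Det every] [N cat]] [VP [V said]]]]
The span 'said every clever cat' is the VP node built by VP → V NP.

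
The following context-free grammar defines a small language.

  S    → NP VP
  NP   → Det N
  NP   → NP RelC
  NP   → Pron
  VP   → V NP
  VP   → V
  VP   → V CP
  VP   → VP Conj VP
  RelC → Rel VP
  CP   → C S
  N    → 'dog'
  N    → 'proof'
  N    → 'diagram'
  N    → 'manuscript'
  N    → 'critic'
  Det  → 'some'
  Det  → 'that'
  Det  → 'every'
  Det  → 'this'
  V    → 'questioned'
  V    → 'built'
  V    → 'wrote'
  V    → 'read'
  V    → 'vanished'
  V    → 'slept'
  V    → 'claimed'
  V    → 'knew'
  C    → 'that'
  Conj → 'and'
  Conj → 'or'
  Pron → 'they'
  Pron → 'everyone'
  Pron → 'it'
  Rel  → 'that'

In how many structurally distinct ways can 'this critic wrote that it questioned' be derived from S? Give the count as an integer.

1

[S [NP [Det this] [N critic]] [VP [V wrote] [CP [C that] [S [NP [Pron it]] [VP [V questioned]]]]]]
No rule offers an alternative attachment or grouping for any span, so this is the only derivation.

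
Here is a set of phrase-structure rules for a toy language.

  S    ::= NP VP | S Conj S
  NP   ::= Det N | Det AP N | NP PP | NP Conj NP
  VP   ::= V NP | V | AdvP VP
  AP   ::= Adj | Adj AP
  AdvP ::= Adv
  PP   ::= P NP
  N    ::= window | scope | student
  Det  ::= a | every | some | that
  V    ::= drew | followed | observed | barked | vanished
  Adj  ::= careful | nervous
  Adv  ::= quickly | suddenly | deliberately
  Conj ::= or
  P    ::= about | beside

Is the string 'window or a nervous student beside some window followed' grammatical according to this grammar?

Ungrammatical

For S → NP VP, no prefix of the string parses as an NP. The alternative S rule S → S Conj S likewise has no satisfying split.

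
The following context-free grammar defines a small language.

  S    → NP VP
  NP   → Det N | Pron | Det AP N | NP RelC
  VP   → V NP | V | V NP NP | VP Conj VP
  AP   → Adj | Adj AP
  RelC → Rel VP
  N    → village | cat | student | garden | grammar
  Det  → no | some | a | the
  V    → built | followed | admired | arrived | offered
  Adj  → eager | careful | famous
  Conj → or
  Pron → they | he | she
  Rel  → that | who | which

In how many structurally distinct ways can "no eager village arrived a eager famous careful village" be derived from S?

1

[S [NP [Det no] [AP [Adj eager]] [N village]] [VP [V arrived] [NP [Det a] [AP [Adj eager] [AP [Adj famous] [AP [Adj careful]]]] [N village]]]]
No rule offers an alternative attachment or grouping for any span, so this is the only derivation.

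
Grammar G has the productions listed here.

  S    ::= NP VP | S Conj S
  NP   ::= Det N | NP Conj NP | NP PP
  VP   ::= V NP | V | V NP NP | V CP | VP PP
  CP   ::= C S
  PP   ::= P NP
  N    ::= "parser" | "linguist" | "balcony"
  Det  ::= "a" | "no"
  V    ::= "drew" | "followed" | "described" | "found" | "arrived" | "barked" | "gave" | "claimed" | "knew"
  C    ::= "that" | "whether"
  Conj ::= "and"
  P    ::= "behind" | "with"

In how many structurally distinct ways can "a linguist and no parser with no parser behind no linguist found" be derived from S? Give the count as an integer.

Two of the 5 distinct bracketings:
[S [NP [NP [Det a] [N linguist]] [Conj and] [NP [NP [Det no] [N parser]] [PP [P with] [NP [NP [Det no] [N parser]] [PP [P behind] [NP [Det no] [N linguist]]]]]]] [VP [V found]]]
[S [NP [NP [Det a] [N linguist]] [Conj and] [NP [NP [NP [Det no] [N parser]] [PP [P with] [NP [Det no] [N parser]]]] [PP [P behind] [NP [Det no] [N linguist]]]]] [VP [V found]]]
The trees differ in how a recursive rule is bracketed over the same span.

5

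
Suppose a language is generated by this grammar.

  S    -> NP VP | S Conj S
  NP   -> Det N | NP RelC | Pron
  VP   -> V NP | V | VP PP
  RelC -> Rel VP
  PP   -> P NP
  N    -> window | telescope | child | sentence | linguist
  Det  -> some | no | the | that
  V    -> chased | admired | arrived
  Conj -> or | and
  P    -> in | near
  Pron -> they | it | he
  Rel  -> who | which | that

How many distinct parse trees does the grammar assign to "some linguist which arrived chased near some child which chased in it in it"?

3

Two of the 3 distinct bracketings:
[S [NP [NP [Det some] [N linguist]] [RelC [Rel which] [VP [V arrived]]]] [VP [VP [V chased]] [PP [P near] [NP [NP [Det some] [N child]] [RelC [Rel which] [VP [VP [VP [V chased]] [PP [P in] [NP [Pron it]]]] [PP [P in] [NP [Pron it]]]]]]]]]
[S [NP [NP [Det some] [N linguist]] [RelC [Rel which] [VP [V arrived]]]] [VP [VP [VP [V chased]] [PP [P near] [NP [NP [Det some] [N child]] [RelC [Rel which] [VP [VP [V chased]] [PP [P in] [NP [Pron it]]]]]]]] [PP [P in] [NP [Pron it]]]]]
The trees differ in how a recursive rule is bracketed over the same span.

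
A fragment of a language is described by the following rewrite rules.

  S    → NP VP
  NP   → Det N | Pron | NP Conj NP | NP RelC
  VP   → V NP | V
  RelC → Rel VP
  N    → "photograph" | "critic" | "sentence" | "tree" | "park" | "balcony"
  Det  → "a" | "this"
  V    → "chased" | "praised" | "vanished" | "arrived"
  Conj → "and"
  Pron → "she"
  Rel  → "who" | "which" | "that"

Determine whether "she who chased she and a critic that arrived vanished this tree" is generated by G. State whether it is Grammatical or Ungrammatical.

S
  NP
    NP
      NP
        Pron: she
      RelC
        Rel: who
        VP
          V: chased
          NP
            Pron: she
    Conj: and
    NP
      NP
        Det: a
        N: critic
      RelC
        Rel: that
        VP
          V: arrived
  VP
    V: vanished
    NP
      Det: this
      N: tree
The bracketing above is licensed at every node by one of the given productions, with S at the root.

Grammatical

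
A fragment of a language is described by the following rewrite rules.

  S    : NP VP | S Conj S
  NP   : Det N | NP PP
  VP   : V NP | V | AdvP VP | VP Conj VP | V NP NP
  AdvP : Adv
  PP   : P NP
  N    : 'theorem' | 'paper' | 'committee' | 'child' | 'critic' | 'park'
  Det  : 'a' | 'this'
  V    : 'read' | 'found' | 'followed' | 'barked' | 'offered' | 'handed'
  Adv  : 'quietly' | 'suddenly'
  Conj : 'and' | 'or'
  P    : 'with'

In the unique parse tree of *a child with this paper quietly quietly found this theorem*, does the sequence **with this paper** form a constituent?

Yes

[S [NP [NP [Det a] [N child]] [PP [P with] [NP [Det this] [N paper]]]] [VP [AdvP [Adv quietly]] [VP [AdvP [Adv quietly]] [VP [V found] [NP [Det this] [N theorem]]]]]]
The words 'with this paper' are exhaustively dominated by a single PP node (built by PP → P NP), so they form a constituent.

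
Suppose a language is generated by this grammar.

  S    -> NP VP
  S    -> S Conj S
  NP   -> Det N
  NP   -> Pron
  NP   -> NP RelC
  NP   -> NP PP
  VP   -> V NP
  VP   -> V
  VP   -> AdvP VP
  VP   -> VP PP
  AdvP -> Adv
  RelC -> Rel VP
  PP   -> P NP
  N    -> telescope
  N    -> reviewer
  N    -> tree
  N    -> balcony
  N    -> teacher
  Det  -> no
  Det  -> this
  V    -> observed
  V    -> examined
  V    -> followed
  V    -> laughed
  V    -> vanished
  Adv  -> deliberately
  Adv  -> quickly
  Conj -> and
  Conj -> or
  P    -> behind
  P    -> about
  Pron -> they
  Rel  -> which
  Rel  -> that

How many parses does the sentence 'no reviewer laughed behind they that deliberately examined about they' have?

Two of the 4 distinct bracketings:
[S [NP [Det no] [N reviewer]] [VP [VP [V laughed]] [PP [P behind] [NP [NP [Pron they]] [RelC [Rel that] [VP [AdvP [Adv deliberately]] [VP [VP [V examined]] [PP [P about] [NP [Pron they]]]]]]]]]]
[S [NP [Det no] [N reviewer]] [VP [VP [V laughed]] [PP [P behind] [NP [NP [Pron they]] [RelC [Rel that] [VP [VP [AdvP [Adv deliberately]] [VP [V examined]]] [PP [P about] [NP [Pron they]]]]]]]]]
The trees differ in how a recursive rule is bracketed over the same span.

4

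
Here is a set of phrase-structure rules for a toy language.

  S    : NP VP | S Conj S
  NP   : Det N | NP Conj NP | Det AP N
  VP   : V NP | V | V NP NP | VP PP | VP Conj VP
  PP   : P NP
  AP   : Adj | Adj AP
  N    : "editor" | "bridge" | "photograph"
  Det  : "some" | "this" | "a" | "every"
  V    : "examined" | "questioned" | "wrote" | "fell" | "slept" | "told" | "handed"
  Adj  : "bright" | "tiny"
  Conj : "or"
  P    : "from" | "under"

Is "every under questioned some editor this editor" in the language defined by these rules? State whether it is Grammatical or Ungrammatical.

Ungrammatical

A Det word can never sit immediately before a P word in any string this grammar generates, so the substring 'every under' rules out a derivation.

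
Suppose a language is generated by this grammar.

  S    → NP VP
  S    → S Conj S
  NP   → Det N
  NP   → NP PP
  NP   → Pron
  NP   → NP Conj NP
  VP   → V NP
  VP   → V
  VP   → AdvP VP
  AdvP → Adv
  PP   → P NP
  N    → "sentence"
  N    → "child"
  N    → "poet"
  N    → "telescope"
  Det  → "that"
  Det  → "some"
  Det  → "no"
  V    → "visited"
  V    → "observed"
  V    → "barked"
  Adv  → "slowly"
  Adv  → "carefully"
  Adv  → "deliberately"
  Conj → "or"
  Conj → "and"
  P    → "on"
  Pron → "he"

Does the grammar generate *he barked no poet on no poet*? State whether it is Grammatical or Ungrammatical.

[S [NP [Pron he]] [VP [V barked] [NP [NP [Det no] [N poet]] [PP [P on] [NP [Det no] [N poet]]]]]]
The bracketing above is licensed at every node by one of the given productions, with S at the root.

Grammatical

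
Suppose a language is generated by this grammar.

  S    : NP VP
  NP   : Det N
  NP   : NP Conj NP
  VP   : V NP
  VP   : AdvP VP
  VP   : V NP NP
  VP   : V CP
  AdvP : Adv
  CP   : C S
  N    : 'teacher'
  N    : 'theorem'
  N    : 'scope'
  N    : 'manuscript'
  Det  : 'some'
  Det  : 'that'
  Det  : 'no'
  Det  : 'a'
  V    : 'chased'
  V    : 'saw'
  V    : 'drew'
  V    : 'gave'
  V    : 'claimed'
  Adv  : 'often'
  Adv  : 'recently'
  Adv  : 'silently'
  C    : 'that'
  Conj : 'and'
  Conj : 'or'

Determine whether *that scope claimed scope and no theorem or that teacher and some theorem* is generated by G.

Ungrammatical

A V word can never sit immediately before an N word in any string this grammar generates, so the substring 'claimed scope' rules out a derivation.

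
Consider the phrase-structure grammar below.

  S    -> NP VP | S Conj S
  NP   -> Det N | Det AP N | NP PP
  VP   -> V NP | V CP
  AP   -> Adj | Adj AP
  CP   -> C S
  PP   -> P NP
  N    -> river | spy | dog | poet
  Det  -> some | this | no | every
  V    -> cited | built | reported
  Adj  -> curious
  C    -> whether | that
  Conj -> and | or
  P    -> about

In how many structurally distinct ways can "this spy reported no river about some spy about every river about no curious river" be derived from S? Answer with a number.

Two of the 5 distinct bracketings:
[S [NP [Det this] [N spy]] [VP [V reported] [NP [NP [Det no] [N river]] [PP [P about] [NP [NP [Det some] [N spy]] [PP [P about] [NP [NP [Det every] [N river]] [PP [P about] [NP [Det no] [AP [Adj curious]] [N river]]]]]]]]]]
[S [NP [Det this] [N spy]] [VP [V reported] [NP [NP [Det no] [N river]] [PP [P about] [NP [NP [NP [Det some] [N spy]] [PP [P about] [NP [Det every] [N river]]]] [PP [P about] [NP [Det no] [AP [Adj curious]] [N river]]]]]]]]
The trees differ in how a recursive rule is bracketed over the same span.

5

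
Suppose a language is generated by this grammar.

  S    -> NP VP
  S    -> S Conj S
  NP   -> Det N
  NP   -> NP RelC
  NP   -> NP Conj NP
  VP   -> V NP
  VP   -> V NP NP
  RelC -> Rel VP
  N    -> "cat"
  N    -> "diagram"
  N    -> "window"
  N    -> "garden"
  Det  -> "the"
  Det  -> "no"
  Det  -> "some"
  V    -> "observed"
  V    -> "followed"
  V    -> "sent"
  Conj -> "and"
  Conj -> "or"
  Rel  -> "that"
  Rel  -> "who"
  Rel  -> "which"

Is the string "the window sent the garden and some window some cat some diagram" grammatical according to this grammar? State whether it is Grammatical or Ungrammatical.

Ungrammatical

For S → NP VP, the only prefix that parses as NP is 'the window', but the remainder 'sent the garden and some window some cat some diagram' is not a VP under these rules. The alternative S rule S → S Conj S likewise has no satisfying split.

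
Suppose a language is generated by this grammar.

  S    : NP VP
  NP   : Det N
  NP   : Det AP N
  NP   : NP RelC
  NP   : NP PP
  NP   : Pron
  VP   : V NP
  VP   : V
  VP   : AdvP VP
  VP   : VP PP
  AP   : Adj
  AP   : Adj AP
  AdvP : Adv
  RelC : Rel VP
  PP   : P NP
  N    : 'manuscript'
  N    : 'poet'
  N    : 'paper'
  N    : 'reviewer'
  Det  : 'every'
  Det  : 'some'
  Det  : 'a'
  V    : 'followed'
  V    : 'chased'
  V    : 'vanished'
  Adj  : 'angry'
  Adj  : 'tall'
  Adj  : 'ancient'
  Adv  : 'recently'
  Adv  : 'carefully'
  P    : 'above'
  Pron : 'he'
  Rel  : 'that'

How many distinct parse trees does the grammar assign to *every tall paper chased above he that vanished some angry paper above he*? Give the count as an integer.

Two of the 4 distinct bracketings:
[S [NP [Det every] [AP [Adj tall]] [N paper]] [VP [VP [V chased]] [PP [P above] [NP [NP [Pron he]] [RelC [Rel that] [VP [V vanished] [NP [NP [Det some] [AP [Adj angry]] [N paper]] [PP [P above] [NP [Pron he]]]]]]]]]]
[S [NP [Det every] [AP [Adj tall]] [N paper]] [VP [VP [V chased]] [PP [P above] [NP [NP [Pron he]] [RelC [Rel that] [VP [VP [V vanished] [NP [Det some] [AP [Adj angry]] [N paper]]] [PP [P above] [NP [Pron he]]]]]]]]]
The difference turns on whether NP → NP PP is used at the relevant span, versus an alternative expansion of NP.

4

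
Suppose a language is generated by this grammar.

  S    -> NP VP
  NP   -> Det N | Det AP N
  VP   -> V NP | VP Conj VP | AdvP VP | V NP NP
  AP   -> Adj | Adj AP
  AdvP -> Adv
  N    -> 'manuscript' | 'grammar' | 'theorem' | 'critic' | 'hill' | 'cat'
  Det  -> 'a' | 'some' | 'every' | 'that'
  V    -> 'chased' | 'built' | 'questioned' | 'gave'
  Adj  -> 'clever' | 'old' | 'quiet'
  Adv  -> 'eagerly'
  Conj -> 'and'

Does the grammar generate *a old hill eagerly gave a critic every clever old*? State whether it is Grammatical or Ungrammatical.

Ungrammatical

For S → NP VP, the only prefix that parses as NP is 'a old hill', but the remainder 'eagerly gave a critic every clever old' is not a VP under these rules.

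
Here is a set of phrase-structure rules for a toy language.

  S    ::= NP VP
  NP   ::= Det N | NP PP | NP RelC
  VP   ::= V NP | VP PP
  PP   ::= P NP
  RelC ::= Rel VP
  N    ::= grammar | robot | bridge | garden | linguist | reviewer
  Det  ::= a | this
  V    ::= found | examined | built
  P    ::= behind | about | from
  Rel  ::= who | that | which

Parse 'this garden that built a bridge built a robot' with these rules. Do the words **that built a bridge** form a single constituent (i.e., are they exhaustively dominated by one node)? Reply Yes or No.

Yes

[S [NP [NP [Det this] [N garden]] [RelC [Rel that] [VP [V built] [NP [Det a] [N bridge]]]]] [VP [V built] [NP [Det a] [N robot]]]]
The words 'that built a bridge' are exhaustively dominated by a single RelC node (built by RelC → Rel VP), so they form a constituent.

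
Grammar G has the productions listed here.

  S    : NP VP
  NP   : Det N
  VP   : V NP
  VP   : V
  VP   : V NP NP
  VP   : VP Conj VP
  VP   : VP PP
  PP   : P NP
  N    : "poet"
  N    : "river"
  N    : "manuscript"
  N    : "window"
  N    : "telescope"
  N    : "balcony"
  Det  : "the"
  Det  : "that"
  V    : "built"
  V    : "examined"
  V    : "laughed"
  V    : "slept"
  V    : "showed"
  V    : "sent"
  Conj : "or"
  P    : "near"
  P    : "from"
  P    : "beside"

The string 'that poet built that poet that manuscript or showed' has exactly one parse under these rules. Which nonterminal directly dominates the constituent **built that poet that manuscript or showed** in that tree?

S
  NP
    Det: that
    N: poet
  VP
    VP
      V: built
      NP
        Det: that
        N: poet
      NP
        Det: that
        N: manuscript
    Conj: or
    VP
      V: showed
The span 'built that poet that manuscript or showed' is the VP node built by VP → VP Conj VP.
Its mother is the S built by S → NP VP.

S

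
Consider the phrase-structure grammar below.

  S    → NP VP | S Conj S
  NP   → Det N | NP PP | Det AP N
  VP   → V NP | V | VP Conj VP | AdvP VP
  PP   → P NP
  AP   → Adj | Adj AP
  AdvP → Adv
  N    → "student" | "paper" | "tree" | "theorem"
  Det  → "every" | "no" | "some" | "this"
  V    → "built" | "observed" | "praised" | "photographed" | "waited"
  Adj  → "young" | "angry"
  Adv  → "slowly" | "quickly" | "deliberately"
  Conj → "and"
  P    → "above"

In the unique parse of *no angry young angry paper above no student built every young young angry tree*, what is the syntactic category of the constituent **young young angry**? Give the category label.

AP

S
  NP
    NP
      Det: no
      AP
        Adj: angry
        AP
          Adj: young
          AP
            Adj: angry
      N: paper
    PP
      P: above
      NP
        Det: no
        N: student
  VP
    V: built
    NP
      Det: every
      AP
        Adj: young
        AP
          Adj: young
          AP
            Adj: angry
      N: tree
The span 'young young angry' is the AP node built by AP → Adj AP.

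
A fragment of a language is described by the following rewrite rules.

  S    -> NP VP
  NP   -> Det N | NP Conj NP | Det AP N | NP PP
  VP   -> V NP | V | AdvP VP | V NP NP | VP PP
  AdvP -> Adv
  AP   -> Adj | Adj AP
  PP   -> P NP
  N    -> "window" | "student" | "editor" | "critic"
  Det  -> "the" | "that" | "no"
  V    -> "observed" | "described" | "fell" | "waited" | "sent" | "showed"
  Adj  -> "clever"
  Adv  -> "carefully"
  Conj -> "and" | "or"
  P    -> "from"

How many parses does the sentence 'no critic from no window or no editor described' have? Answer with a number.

The two bracketings:
[S [NP [NP [NP [Det no] [N critic]] [PP [P from] [NP [Det no] [N window]]]] [Conj or] [NP [Det no] [N editor]]] [VP [V described]]]
[S [NP [NP [Det no] [N critic]] [PP [P from] [NP [NP [Det no] [N window]] [Conj or] [NP [Det no] [N editor]]]]] [VP [V described]]]
The trees differ in how a recursive rule is bracketed over the same span.

2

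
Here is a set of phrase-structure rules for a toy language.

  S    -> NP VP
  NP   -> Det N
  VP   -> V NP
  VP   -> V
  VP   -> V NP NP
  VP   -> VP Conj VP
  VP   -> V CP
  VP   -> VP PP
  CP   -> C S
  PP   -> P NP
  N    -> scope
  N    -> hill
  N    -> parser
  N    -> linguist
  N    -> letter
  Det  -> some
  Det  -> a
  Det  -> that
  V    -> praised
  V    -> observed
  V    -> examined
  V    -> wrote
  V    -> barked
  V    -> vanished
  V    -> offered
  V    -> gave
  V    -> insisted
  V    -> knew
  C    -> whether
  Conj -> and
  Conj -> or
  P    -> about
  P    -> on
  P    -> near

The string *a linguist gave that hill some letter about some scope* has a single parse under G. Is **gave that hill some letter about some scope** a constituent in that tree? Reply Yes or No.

[S [NP [Det a] [N linguist]] [VP [VP [V gave] [NP [Det that] [N hill]] [NP [Det some] [N letter]]] [PP [P about] [NP [Det some] [N scope]]]]]
The words 'gave that hill some letter about some scope' are exhaustively dominated by a single VP node (built by VP → VP PP), so they form a constituent.

Yes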